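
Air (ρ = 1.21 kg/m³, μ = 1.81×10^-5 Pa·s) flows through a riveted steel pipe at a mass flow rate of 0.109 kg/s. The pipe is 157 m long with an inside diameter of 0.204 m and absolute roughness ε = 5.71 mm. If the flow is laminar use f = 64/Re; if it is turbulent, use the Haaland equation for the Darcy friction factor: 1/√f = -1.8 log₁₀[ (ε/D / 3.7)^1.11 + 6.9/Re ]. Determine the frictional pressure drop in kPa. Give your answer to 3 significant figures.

ΔP ≈ 0.200 kPa

A = πD²/4 = π(0.204)²/4 = 0.03269 m²; mean velocity V = ṁ/(ρA) = 0.109/(1.21 · 0.03269) = 2.756 m/s.
Reynolds number Re = ρVD/μ = 1.21 · 2.756 · 0.204 / 1.81e-05 = 3.759e+04.
Re > 4000 → turbulent. Relative roughness ε/D = 0.00571/0.204 = 0.028. Haaland: 1/√f = -1.8 log₁₀[(0.028/3.7)^1.11 + 6.9/3.759e+04] = -1.8 log₁₀[0.00442 + 0.000184] = 4.206, so f = 0.05652.
Darcy-Weisbach: ΔP = f(L/D)(ρV²/2) = 0.05652·(157/0.204)·(1.21·2.756²/2) = 0.05652·769.6·4.596 = 199.9 Pa.
ΔP = 199.9 Pa = 0.200 kPa.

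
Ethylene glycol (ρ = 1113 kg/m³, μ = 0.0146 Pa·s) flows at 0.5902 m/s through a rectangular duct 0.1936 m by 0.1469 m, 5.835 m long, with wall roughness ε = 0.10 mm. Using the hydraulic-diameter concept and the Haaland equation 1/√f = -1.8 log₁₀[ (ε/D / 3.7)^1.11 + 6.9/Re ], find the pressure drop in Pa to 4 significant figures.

Hydraulic diameter D_h = 4A/P = 4·(0.1936·0.1469)/(2·(0.1936+0.1469)) = 0.1138/0.681 = 0.167 m.
Re = ρVD_h/μ = 1113·0.5902·0.167/0.0146 = 7516.
ε/D_h = 0.0001/0.167 = 0.000599; Haaland gives 1/√f = -1.8 log₁₀[6.19e-05+0.000918] = 5.416, so f = 0.03409.
ΔP = f(L/D_h)(ρV²/2) = 0.03409·5.835/0.167·193.8 = 230.9 Pa.

ΔP ≈ 230.9 Pa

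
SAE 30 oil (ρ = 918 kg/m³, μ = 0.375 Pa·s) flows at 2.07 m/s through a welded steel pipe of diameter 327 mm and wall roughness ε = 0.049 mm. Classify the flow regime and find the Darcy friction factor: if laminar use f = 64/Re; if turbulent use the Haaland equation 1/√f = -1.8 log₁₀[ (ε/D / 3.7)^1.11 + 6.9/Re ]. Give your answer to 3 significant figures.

f ≈ 0.0386

Re = ρVD/μ = 918·2.07·0.327/0.375 = 1657.
Re < 2300 → laminar, so f = 64/Re = 0.03862 (roughness is irrelevant in laminar flow).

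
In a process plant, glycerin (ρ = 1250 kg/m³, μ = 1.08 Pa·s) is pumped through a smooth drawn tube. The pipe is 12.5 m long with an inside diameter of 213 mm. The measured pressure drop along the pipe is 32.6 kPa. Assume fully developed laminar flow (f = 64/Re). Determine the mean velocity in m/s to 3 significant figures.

V ≈ 3.42 m/s

For laminar flow, f = 64/Re with Re = ρVD/μ, so Darcy-Weisbach reduces to ΔP = 32μLV/D². Solving for V: V = ΔP·D²/(32μL) = 3.26e+04·(0.213)²/(32·1.08·12.5) = 3.424 m/s.
Check: Re = ρVD/μ = 1250·3.424·0.213/1.08 = 844 < 2300, so the laminar assumption holds.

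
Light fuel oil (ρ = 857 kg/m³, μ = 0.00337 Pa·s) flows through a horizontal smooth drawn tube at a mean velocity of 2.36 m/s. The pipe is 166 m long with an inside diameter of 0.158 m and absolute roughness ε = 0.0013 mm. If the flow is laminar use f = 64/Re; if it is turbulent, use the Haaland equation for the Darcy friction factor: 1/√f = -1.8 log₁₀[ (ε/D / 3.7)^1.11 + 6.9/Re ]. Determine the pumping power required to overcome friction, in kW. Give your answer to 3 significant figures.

P ≈ 2.09 kW

Reynolds number Re = ρVD/μ = 857 · 2.36 · 0.158 / 0.00337 = 9.482e+04.
Re > 4000 → turbulent. Relative roughness ε/D = 1.3e-06/0.158 = 8.23e-06. Haaland: 1/√f = -1.8 log₁₀[(8.23e-06/3.7)^1.11 + 6.9/9.482e+04] = -1.8 log₁₀[5.31e-07 + 7.28e-05] = 7.443, so f = 0.01805.
Darcy-Weisbach: ΔP = f(L/D)(ρV²/2) = 0.01805·(166/0.158)·(857·2.36²/2) = 0.01805·1051·2387 = 4.526e+04 Pa.
Q = V·A = 2.36·0.01961 = 0.04627 m³/s.
Pumping power P = QΔP = 0.04627·4.526e+04 = 2094 W = 2.09 kW.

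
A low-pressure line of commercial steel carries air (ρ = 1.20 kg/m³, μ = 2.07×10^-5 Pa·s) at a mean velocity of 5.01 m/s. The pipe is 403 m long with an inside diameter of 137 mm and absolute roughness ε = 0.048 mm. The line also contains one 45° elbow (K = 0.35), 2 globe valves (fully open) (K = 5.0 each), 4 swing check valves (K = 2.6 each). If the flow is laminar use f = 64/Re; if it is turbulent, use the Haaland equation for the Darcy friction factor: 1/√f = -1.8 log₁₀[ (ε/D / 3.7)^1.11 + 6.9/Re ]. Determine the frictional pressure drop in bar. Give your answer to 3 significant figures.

Reynolds number Re = ρVD/μ = 1.2 · 5.01 · 0.137 / 2.07e-05 = 3.979e+04.
Re > 4000 → turbulent. Relative roughness ε/D = 4.8e-05/0.137 = 0.00035. Haaland: 1/√f = -1.8 log₁₀[(0.00035/3.7)^1.11 + 6.9/3.979e+04] = -1.8 log₁₀[3.42e-05 + 0.000173] = 6.629, so f = 0.02276.
Total minor-loss coefficient ΣK = 1·0.35 + 2·5 + 4·2.6 = 20.8.
ΔP = [f·L/D + ΣK]·(ρV²/2) = [0.02276·403/0.137 + 20.8]·(1.2·5.01²/2) = [66.94 + 20.8]·15.06 = 1321 Pa.
ΔP = 1321 Pa = 0.0132 bar.

ΔP ≈ 0.0132 bar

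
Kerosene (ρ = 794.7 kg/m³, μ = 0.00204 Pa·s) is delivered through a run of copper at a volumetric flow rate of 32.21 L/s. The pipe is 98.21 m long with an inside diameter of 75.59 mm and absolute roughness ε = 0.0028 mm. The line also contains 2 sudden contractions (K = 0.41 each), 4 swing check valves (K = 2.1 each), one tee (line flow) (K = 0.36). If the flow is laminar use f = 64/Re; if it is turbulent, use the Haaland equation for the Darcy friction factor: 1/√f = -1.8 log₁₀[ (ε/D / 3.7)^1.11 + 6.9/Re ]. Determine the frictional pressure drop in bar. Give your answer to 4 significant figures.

ΔP ≈ 6.106 bar

Q = 32.21 L/s = 32.21/1000 = 0.03221 m³/s.
Cross-sectional area A = πD²/4 = π(0.07559)²/4 = 0.004488 m²; mean velocity V = Q/A = 0.03221/0.004488 = 7.177 m/s.
Reynolds number Re = ρVD/μ = 794.7 · 7.177 · 0.07559 / 0.00204 = 2.114e+05.
Re > 4000 → turbulent. Relative roughness ε/D = 2.8e-06/0.07559 = 3.7e-05. Haaland: 1/√f = -1.8 log₁₀[(3.7e-05/3.7)^1.11 + 6.9/2.114e+05] = -1.8 log₁₀[2.82e-06 + 3.26e-05] = 8.01, so f = 0.01558.
Total minor-loss coefficient ΣK = 2·0.41 + 4·2.1 + 1·0.36 = 9.58.
ΔP = [f·L/D + ΣK]·(ρV²/2) = [0.01558·98.21/0.07559 + 9.58]·(794.7·7.177²/2) = [20.25 + 9.58]·2.047e+04 = 6.106e+05 Pa.
ΔP = 6.106e+05 Pa = 6.106 bar.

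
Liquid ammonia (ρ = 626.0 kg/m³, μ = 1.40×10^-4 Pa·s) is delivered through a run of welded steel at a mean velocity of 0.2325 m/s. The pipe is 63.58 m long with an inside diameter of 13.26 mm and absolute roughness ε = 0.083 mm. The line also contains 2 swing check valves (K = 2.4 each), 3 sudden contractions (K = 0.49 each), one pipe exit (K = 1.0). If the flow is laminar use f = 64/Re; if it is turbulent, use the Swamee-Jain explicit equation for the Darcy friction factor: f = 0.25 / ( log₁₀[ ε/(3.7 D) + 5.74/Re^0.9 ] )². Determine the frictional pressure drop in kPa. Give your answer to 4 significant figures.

ΔP ≈ 3.224 kPa

Reynolds number Re = ρVD/μ = 626 · 0.2325 · 0.01326 / 0.00014 = 1.379e+04.
Re > 4000 → turbulent. Relative roughness ε/D = 8.3e-05/0.01326 = 0.00626. Swamee-Jain: f = 0.25/(log₁₀[0.00626/3.7 + 5.74/1.379e+04^0.9])² = 0.25/(log₁₀[0.00169 + 0.00108])² = 0.25/(-2.557)² = 0.03823.
Total minor-loss coefficient ΣK = 2·2.4 + 3·0.49 + 1·1 = 7.27.
ΔP = [f·L/D + ΣK]·(ρV²/2) = [0.03823·63.58/0.01326 + 7.27]·(626·0.2325²/2) = [183.3 + 7.27]·16.92 = 3224 Pa.
ΔP = 3224 Pa = 3.224 kPa.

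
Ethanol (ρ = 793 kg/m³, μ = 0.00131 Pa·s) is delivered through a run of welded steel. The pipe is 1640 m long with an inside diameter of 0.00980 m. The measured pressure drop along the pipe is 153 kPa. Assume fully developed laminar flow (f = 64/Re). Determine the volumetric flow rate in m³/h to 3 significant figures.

Q ≈ 0.0580 m³/h

For laminar flow, f = 64/Re with Re = ρVD/μ, so Darcy-Weisbach reduces to ΔP = 32μLV/D². Solving for V: V = ΔP·D²/(32μL) = 1.53e+05·(0.0098)²/(32·0.00131·1640) = 0.2137 m/s.
Check: Re = ρVD/μ = 793·0.2137·0.0098/0.00131 = 1268 < 2300, so the laminar assumption holds.
Q = V·A = 0.2137·(π/4·0.0098²) = 1.612e-05 m³/s = 0.0580 m³/h.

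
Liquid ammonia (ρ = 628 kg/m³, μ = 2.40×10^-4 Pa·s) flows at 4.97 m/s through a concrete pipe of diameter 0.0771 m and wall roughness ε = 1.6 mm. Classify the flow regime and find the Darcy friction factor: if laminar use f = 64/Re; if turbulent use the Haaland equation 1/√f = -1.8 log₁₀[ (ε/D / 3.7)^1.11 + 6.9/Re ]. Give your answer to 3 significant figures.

f ≈ 0.0495

Re = ρVD/μ = 628·4.97·0.0771/0.00024 = 1.003e+06.
Re > 4000 → turbulent. ε/D = 0.0016/0.0771 = 0.0208; Haaland: 1/√f = -1.8 log₁₀[0.00317 + 6.88e-06] = 4.496, so f = 0.04947.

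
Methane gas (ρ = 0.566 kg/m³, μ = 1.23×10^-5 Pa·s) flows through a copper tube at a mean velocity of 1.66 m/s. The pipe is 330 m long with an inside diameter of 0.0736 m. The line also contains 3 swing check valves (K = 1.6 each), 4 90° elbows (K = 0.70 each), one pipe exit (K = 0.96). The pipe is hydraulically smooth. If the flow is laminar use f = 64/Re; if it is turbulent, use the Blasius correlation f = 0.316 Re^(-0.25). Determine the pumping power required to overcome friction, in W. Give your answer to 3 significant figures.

Reynolds number Re = ρVD/μ = 0.566 · 1.66 · 0.0736 / 1.23e-05 = 5622.
Re > 4000 → turbulent. Smooth-pipe (Blasius): f = 0.316 Re^(-0.25) = 0.316/(5622)^0.25 = 0.03649.
Total minor-loss coefficient ΣK = 3·1.6 + 4·0.7 + 1·0.96 = 8.56.
ΔP = [f·L/D + ΣK]·(ρV²/2) = [0.03649·330/0.0736 + 8.56]·(0.566·1.66²/2) = [163.6 + 8.56]·0.7798 = 134.3 Pa.
Q = V·A = 1.66·0.004254 = 0.007062 m³/s.
Pumping power P = QΔP = 0.007062·134.3 = 0.9483 W = 0.948 W.

P ≈ 0.948 W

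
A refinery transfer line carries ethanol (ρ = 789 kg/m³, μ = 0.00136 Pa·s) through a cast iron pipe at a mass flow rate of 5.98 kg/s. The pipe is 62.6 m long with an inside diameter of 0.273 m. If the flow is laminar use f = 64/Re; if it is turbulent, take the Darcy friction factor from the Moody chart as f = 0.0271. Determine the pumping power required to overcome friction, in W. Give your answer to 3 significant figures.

P ≈ 0.312 W

A = πD²/4 = π(0.273)²/4 = 0.05853 m²; mean velocity V = ṁ/(ρA) = 5.98/(789 · 0.05853) = 0.1295 m/s.
Reynolds number Re = ρVD/μ = 789 · 0.1295 · 0.273 / 0.00136 = 2.051e+04.
Re > 4000 → turbulent; use the Moody-chart value f = 0.0271.
Darcy-Weisbach: ΔP = f(L/D)(ρV²/2) = 0.0271·(62.6/0.273)·(789·0.1295²/2) = 0.0271·229.3·6.614 = 41.1 Pa.
Q = ṁ/ρ = 5.98/789 = 0.007579 m³/s.
Pumping power P = QΔP = 0.007579·41.1 = 0.3115 W = 0.312 W.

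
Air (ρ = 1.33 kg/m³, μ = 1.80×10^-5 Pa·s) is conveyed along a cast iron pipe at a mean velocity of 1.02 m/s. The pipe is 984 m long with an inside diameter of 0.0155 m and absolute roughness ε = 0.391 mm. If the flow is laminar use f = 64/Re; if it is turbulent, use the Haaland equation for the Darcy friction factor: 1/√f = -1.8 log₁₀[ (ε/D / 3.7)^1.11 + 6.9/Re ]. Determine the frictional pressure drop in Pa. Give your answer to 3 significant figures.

ΔP ≈ 2410 Pa

Reynolds number Re = ρVD/μ = 1.33 · 1.02 · 0.0155 / 1.8e-05 = 1168.
Re < 2300 → laminar flow, so f = 64/Re = 64/1168 = 0.05479 (the turbulent correlation is not needed).
Darcy-Weisbach: ΔP = f(L/D)(ρV²/2) = 0.05479·(984/0.0155)·(1.33·1.02²/2) = 0.05479·6.348e+04·0.6919 = 2406 Pa.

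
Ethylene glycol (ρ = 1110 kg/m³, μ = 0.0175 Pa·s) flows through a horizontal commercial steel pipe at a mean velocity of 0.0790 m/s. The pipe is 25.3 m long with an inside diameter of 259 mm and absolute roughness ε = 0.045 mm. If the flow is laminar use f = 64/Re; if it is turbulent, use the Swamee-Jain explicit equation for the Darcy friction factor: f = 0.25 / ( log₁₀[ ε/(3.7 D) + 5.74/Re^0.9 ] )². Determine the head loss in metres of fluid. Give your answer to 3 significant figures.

h_f ≈ 0.00153 m

Reynolds number Re = ρVD/μ = 1110 · 0.079 · 0.259 / 0.0175 = 1298.
Re < 2300 → laminar flow, so f = 64/Re = 64/1298 = 0.04931 (the turbulent correlation is not needed).
Darcy-Weisbach: ΔP = f(L/D)(ρV²/2) = 0.04931·(25.3/0.259)·(1110·0.079²/2) = 0.04931·97.68·3.464 = 16.69 Pa.
Head loss h_f = ΔP/(ρg) = 16.69/(1110·9.81) = 0.00153 m.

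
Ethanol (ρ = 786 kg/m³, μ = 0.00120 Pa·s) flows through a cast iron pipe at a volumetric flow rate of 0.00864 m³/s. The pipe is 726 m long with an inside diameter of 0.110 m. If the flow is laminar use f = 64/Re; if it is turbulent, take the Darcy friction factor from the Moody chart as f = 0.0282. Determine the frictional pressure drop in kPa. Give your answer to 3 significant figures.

Cross-sectional area A = πD²/4 = π(0.11)²/4 = 0.009503 m²; mean velocity V = Q/A = 0.00864/0.009503 = 0.9092 m/s.
Reynolds number Re = ρVD/μ = 786 · 0.9092 · 0.11 / 0.0012 = 6.55e+04.
Re > 4000 → turbulent; use the Moody-chart value f = 0.0282.
Darcy-Weisbach: ΔP = f(L/D)(ρV²/2) = 0.0282·(726/0.11)·(786·0.9092²/2) = 0.0282·6600·324.8 = 6.046e+04 Pa.
ΔP = 6.046e+04 Pa = 60.5 kPa.

ΔP ≈ 60.5 kPa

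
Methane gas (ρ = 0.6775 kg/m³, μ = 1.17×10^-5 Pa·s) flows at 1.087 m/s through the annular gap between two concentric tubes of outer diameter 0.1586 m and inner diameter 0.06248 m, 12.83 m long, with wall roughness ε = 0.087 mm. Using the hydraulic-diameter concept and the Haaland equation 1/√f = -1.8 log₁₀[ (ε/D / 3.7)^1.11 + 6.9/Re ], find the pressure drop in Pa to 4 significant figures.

ΔP ≈ 1.951 Pa

Hydraulic diameter D_h = 4A/P = D_o - D_i = 0.1586 - 0.06248 = 0.09612 m.
Re = ρVD_h/μ = 0.6775·1.087·0.09612/1.17e-05 = 6050.
ε/D_h = 8.7e-05/0.09612 = 0.000905; Haaland gives 1/√f = -1.8 log₁₀[9.8e-05+0.00114] = 5.233, so f = 0.03652.
ΔP = f(L/D_h)(ρV²/2) = 0.03652·12.83/0.09612·0.4003 = 1.951 Pa.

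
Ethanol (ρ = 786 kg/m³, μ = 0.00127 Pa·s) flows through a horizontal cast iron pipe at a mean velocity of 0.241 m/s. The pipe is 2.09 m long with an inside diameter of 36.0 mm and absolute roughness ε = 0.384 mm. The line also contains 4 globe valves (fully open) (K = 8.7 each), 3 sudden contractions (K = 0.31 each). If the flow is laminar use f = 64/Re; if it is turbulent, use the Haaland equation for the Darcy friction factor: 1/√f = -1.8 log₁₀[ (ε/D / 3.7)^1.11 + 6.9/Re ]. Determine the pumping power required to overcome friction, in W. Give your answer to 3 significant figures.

Reynolds number Re = ρVD/μ = 786 · 0.241 · 0.036 / 0.00127 = 5370.
Re > 4000 → turbulent. Relative roughness ε/D = 0.000384/0.036 = 0.0107. Haaland: 1/√f = -1.8 log₁₀[(0.0107/3.7)^1.11 + 6.9/5370] = -1.8 log₁₀[0.00151 + 0.00129] = 4.595, so f = 0.04736.
Total minor-loss coefficient ΣK = 4·8.7 + 3·0.31 = 35.7.
ΔP = [f·L/D + ΣK]·(ρV²/2) = [0.04736·2.09/0.036 + 35.7]·(786·0.241²/2) = [2.749 + 35.7]·22.83 = 878.3 Pa.
Q = V·A = 0.241·0.001018 = 0.0002453 m³/s.
Pumping power P = QΔP = 0.0002453·878.3 = 0.2155 W = 0.215 W.

P ≈ 0.215 W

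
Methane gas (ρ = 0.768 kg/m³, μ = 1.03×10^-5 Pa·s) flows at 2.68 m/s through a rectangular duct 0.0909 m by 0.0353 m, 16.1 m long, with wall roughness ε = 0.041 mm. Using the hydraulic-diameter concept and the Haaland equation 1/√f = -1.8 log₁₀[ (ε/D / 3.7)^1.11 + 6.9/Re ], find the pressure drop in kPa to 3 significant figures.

ΔP ≈ 0.0278 kPa

Hydraulic diameter D_h = 4A/P = 4·(0.0909·0.0353)/(2·(0.0909+0.0353)) = 0.01284/0.2524 = 0.05085 m.
Re = ρVD_h/μ = 0.768·2.68·0.05085/1.03e-05 = 1.016e+04.
ε/D_h = 4.1e-05/0.05085 = 0.000806; Haaland gives 1/√f = -1.8 log₁₀[8.62e-05+0.000679] = 5.609, so f = 0.03178.
ΔP = f(L/D_h)(ρV²/2) = 0.03178·16.1/0.05085·2.758 = 27.75 Pa.
ΔP = 0.0278 kPa.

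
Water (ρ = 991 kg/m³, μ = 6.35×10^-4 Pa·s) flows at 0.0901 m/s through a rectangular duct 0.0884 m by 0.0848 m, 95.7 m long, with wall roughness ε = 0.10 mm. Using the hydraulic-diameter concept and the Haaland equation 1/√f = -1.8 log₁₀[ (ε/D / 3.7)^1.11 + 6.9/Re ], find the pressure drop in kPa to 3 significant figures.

Hydraulic diameter D_h = 4A/P = 4·(0.0884·0.0848)/(2·(0.0884+0.0848)) = 0.02999/0.3464 = 0.08656 m.
Re = ρVD_h/μ = 991·0.0901·0.08656/0.000635 = 1.217e+04.
ε/D_h = 0.0001/0.08656 = 0.00116; Haaland gives 1/√f = -1.8 log₁₀[0.000128+0.000567] = 5.684, so f = 0.03095.
ΔP = f(L/D_h)(ρV²/2) = 0.03095·95.7/0.08656·4.022 = 137.6 Pa.
ΔP = 0.138 kPa.

ΔP ≈ 0.138 kPa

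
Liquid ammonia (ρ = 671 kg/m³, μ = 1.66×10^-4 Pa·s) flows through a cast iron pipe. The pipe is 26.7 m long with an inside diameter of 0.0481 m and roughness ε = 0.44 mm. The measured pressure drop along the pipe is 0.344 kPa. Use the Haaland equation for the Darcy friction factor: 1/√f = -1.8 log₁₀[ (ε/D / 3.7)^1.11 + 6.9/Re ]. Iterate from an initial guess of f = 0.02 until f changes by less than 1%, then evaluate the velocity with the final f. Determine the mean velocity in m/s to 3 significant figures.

V ≈ 0.220 m/s

Rearranging Darcy-Weisbach: V = √(2·ΔP·D/(f·L·ρ)). With ε/D = 0.00044/0.0481 = 0.00915, iterate starting from f = 0.02:
  f = 0.02 → V = √(2·344·0.0481/(0.02·26.7·671)) = 0.3039 m/s; Re = ρVD/μ = 5.909e+04; f → 0.03785
  f = 0.03785 → V = 0.2209 m/s; Re = 4.295e+04; f → 0.03821
Converged (Δf/f < 1%). With the final f = 0.03821: V = √(2·344·0.0481/(0.03821·26.7·671)) = 0.2199 m/s.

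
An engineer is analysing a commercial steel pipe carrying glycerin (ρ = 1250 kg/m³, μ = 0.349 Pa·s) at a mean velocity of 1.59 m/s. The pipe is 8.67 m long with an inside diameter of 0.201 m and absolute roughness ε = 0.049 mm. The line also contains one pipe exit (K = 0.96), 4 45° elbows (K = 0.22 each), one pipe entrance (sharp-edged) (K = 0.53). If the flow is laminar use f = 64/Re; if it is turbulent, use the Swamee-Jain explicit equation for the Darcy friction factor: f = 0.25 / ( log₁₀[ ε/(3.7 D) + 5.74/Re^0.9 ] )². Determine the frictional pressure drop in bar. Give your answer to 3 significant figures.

Reynolds number Re = ρVD/μ = 1250 · 1.59 · 0.201 / 0.349 = 1145.
Re < 2300 → laminar flow, so f = 64/Re = 64/1145 = 0.05591 (the turbulent correlation is not needed).
Total minor-loss coefficient ΣK = 1·0.96 + 4·0.22 + 1·0.53 = 2.37.
ΔP = [f·L/D + ΣK]·(ρV²/2) = [0.05591·8.67/0.201 + 2.37]·(1250·1.59²/2) = [2.412 + 2.37]·1580 = 7555 Pa.
ΔP = 7555 Pa = 0.0756 bar.

ΔP ≈ 0.0756 bar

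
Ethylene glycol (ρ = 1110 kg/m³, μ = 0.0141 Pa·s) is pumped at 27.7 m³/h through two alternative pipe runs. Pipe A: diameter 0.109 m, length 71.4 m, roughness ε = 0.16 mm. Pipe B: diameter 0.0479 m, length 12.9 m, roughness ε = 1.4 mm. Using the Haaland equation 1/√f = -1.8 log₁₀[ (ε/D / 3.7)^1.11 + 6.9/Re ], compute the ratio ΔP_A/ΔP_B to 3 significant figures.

Pipe A: V = Q/A = 0.007694/0.009331 = 0.8246 m/s; Re = 7076; ε/D = 0.00147; Haaland → f = 0.03566; ΔP_A = f(L/D)(ρV²/2) = 8814 Pa.
Pipe B: V = Q/A = 0.007694/0.001802 = 4.27 m/s; Re = 1.61e+04; ε/D = 0.0292; Haaland → f = 0.05858; ΔP_B = f(L/D)(ρV²/2) = 1.596e+05 Pa.
ΔP_A/ΔP_B = 8814/1.596e+05 = 0.0552.

ΔP_A/ΔP_B ≈ 0.0552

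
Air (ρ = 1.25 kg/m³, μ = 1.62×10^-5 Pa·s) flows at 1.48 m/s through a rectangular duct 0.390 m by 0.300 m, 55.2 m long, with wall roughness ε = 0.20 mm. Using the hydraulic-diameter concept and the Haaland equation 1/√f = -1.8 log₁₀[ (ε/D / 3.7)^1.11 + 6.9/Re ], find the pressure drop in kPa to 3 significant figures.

ΔP ≈ 0.00524 kPa

Hydraulic diameter D_h = 4A/P = 4·(0.39·0.3)/(2·(0.39+0.3)) = 0.468/1.38 = 0.3391 m.
Re = ρVD_h/μ = 1.25·1.48·0.3391/1.62e-05 = 3.873e+04.
ε/D_h = 0.0002/0.3391 = 0.00059; Haaland gives 1/√f = -1.8 log₁₀[6.09e-05+0.000178] = 6.519, so f = 0.02353.
ΔP = f(L/D_h)(ρV²/2) = 0.02353·55.2/0.3391·1.369 = 5.244 Pa.
ΔP = 0.00524 kPa.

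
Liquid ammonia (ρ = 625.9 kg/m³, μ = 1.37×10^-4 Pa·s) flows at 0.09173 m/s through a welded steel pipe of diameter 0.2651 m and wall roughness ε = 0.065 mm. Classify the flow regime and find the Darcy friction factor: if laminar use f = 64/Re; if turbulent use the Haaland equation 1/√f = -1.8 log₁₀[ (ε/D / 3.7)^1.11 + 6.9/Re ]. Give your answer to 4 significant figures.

f ≈ 0.01863

Re = ρVD/μ = 625.9·0.09173·0.2651/0.000137 = 1.111e+05.
Re > 4000 → turbulent. ε/D = 6.5e-05/0.2651 = 0.000245; Haaland: 1/√f = -1.8 log₁₀[2.3e-05 + 6.21e-05] = 7.326, so f = 0.01863.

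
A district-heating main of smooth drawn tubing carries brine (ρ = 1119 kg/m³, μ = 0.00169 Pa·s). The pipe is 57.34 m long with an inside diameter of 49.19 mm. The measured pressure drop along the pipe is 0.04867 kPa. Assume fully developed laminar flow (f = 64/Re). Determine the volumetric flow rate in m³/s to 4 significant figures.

For laminar flow, f = 64/Re with Re = ρVD/μ, so Darcy-Weisbach reduces to ΔP = 32μLV/D². Solving for V: V = ΔP·D²/(32μL) = 48.67·(0.04919)²/(32·0.00169·57.34) = 0.03798 m/s.
Check: Re = ρVD/μ = 1119·0.03798·0.04919/0.00169 = 1237 < 2300, so the laminar assumption holds.
Q = V·A = 0.03798·(π/4·0.04919²) = 7.217e-05 m³/s = 7.217×10^-5 m³/s.

Q ≈ 7.217×10^-5 m³/s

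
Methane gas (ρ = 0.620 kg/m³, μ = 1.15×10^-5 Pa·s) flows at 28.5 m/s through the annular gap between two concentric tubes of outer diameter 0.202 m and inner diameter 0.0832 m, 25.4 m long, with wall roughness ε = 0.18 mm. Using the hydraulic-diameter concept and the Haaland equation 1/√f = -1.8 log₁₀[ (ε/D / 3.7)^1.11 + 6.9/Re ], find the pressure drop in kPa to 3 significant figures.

ΔP ≈ 1.23 kPa

Hydraulic diameter D_h = 4A/P = D_o - D_i = 0.202 - 0.0832 = 0.1188 m.
Re = ρVD_h/μ = 0.62·28.5·0.1188/1.15e-05 = 1.825e+05.
ε/D_h = 0.00018/0.1188 = 0.00152; Haaland gives 1/√f = -1.8 log₁₀[0.000174+3.78e-05] = 6.615, so f = 0.02285.
ΔP = f(L/D_h)(ρV²/2) = 0.02285·25.4/0.1188·251.8 = 1230 Pa.
ΔP = 1.23 kPa.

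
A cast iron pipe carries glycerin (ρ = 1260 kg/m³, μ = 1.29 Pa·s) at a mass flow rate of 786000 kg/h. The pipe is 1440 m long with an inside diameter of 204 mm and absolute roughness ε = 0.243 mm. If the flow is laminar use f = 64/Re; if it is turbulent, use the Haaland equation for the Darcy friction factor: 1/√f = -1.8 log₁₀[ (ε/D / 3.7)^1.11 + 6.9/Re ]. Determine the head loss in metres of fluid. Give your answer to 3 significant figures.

ṁ = 786000 kg/h = 786000/3600 = 218.3 kg/s.
A = πD²/4 = π(0.204)²/4 = 0.03269 m²; mean velocity V = ṁ/(ρA) = 218.3/(1260 · 0.03269) = 5.302 m/s.
Reynolds number Re = ρVD/μ = 1260 · 5.302 · 0.204 / 1.29 = 1056.
Re < 2300 → laminar flow, so f = 64/Re = 64/1056 = 0.06059 (the turbulent correlation is not needed).
Darcy-Weisbach: ΔP = f(L/D)(ρV²/2) = 0.06059·(1440/0.204)·(1260·5.302²/2) = 0.06059·7059·1.771e+04 = 7.573e+06 Pa.
Head loss h_f = ΔP/(ρg) = 7.573e+06/(1260·9.81) = 613 m.

h_f ≈ 613 m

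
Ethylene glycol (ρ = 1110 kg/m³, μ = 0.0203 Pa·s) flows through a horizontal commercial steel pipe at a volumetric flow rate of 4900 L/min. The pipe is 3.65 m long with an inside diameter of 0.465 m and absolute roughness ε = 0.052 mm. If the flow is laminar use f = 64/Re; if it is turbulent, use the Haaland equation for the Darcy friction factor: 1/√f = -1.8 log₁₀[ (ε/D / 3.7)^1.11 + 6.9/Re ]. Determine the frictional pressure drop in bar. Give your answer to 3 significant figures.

Q = 4900 L/min = 4900/60000 = 0.08167 m³/s.
Cross-sectional area A = πD²/4 = π(0.465)²/4 = 0.1698 m²; mean velocity V = Q/A = 0.08167/0.1698 = 0.4809 m/s.
Reynolds number Re = ρVD/μ = 1110 · 0.4809 · 0.465 / 0.0203 = 1.223e+04.
Re > 4000 → turbulent. Relative roughness ε/D = 5.2e-05/0.465 = 0.000112. Haaland: 1/√f = -1.8 log₁₀[(0.000112/3.7)^1.11 + 6.9/1.223e+04] = -1.8 log₁₀[9.62e-06 + 0.000564] = 5.834, so f = 0.02938.
Darcy-Weisbach: ΔP = f(L/D)(ρV²/2) = 0.02938·(3.65/0.465)·(1110·0.4809²/2) = 0.02938·7.849·128.3 = 29.6 Pa.
ΔP = 29.6 Pa = 2.96×10^-4 bar.

ΔP ≈ 2.96×10^-4 bar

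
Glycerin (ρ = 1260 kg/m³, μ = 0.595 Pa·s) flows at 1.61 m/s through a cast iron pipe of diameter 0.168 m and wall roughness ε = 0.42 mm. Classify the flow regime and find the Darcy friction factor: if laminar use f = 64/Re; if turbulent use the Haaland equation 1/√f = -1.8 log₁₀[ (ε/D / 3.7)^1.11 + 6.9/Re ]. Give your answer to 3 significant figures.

f ≈ 0.112

Re = ρVD/μ = 1260·1.61·0.168/0.595 = 572.8.
Re < 2300 → laminar, so f = 64/Re = 0.1117 (roughness is irrelevant in laminar flow).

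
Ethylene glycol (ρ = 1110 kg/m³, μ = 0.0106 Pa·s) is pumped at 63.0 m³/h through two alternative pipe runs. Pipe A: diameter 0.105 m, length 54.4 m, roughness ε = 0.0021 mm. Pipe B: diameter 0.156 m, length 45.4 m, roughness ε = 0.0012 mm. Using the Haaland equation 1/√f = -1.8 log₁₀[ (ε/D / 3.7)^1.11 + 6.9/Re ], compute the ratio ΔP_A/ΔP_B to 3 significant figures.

Pipe A: V = Q/A = 0.0175/0.008659 = 2.021 m/s; Re = 2.222e+04; ε/D = 2e-05; Haaland → f = 0.02511; ΔP_A = f(L/D)(ρV²/2) = 2.949e+04 Pa.
Pipe B: V = Q/A = 0.0175/0.01911 = 0.9156 m/s; Re = 1.496e+04; ε/D = 7.69e-06; Haaland → f = 0.02774; ΔP_B = f(L/D)(ρV²/2) = 3756 Pa.
ΔP_A/ΔP_B = 2.949e+04/3756 = 7.85.

ΔP_A/ΔP_B ≈ 7.85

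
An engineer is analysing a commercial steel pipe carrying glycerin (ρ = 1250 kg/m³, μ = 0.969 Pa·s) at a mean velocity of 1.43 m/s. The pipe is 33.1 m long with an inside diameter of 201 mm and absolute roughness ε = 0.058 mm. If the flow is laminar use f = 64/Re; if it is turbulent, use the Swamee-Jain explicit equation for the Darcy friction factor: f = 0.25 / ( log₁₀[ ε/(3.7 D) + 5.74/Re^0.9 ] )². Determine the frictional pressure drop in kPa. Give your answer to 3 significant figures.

ΔP ≈ 36.3 kPa

Reynolds number Re = ρVD/μ = 1250 · 1.43 · 0.201 / 0.969 = 370.8.
Re < 2300 → laminar flow, so f = 64/Re = 64/370.8 = 0.1726 (the turbulent correlation is not needed).
Darcy-Weisbach: ΔP = f(L/D)(ρV²/2) = 0.1726·(33.1/0.201)·(1250·1.43²/2) = 0.1726·164.7·1278 = 3.633e+04 Pa.
ΔP = 3.633e+04 Pa = 36.3 kPa.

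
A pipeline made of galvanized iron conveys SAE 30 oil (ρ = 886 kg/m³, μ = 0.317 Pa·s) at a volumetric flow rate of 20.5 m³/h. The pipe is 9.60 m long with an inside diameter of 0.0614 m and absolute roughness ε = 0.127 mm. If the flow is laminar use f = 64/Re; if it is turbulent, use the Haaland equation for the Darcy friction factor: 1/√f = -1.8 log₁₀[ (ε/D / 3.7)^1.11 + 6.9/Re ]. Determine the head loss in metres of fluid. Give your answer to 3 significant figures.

h_f ≈ 5.72 m

Q = 20.5 m³/h = 20.5/3600 = 0.005694 m³/s.
Cross-sectional area A = πD²/4 = π(0.0614)²/4 = 0.002961 m²; mean velocity V = Q/A = 0.005694/0.002961 = 1.923 m/s.
Reynolds number Re = ρVD/μ = 886 · 1.923 · 0.0614 / 0.317 = 330.
Re < 2300 → laminar flow, so f = 64/Re = 64/330 = 0.1939 (the turbulent correlation is not needed).
Darcy-Weisbach: ΔP = f(L/D)(ρV²/2) = 0.1939·(9.6/0.0614)·(886·1.923²/2) = 0.1939·156.4·1639 = 4.968e+04 Pa.
Head loss h_f = ΔP/(ρg) = 4.968e+04/(886·9.81) = 5.72 m.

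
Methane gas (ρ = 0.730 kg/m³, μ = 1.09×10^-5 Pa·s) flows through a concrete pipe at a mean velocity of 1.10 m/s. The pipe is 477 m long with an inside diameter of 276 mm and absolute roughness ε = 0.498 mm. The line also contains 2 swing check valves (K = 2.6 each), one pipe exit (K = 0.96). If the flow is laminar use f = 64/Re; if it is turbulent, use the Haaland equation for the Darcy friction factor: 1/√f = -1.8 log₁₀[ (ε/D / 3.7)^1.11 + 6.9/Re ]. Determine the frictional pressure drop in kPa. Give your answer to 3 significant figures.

ΔP ≈ 0.0249 kPa

Reynolds number Re = ρVD/μ = 0.73 · 1.1 · 0.276 / 1.09e-05 = 2.033e+04.
Re > 4000 → turbulent. Relative roughness ε/D = 0.000498/0.276 = 0.0018. Haaland: 1/√f = -1.8 log₁₀[(0.0018/3.7)^1.11 + 6.9/2.033e+04] = -1.8 log₁₀[0.000211 + 0.000339] = 5.867, so f = 0.02905.
Total minor-loss coefficient ΣK = 2·2.6 + 1·0.96 = 6.16.
ΔP = [f·L/D + ΣK]·(ρV²/2) = [0.02905·477/0.276 + 6.16]·(0.73·1.1²/2) = [50.21 + 6.16]·0.4417 = 24.89 Pa.
ΔP = 24.89 Pa = 0.0249 kPa.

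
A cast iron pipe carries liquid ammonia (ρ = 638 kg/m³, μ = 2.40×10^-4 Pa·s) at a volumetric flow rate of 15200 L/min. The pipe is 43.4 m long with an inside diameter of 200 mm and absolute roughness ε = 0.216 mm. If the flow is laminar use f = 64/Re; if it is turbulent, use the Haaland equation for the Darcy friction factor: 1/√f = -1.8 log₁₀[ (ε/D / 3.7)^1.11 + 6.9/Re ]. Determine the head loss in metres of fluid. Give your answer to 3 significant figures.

Q = 15200 L/min = 15200/60000 = 0.2533 m³/s.
Cross-sectional area A = πD²/4 = π(0.2)²/4 = 0.03142 m²; mean velocity V = Q/A = 0.2533/0.03142 = 8.064 m/s.
Reynolds number Re = ρVD/μ = 638 · 8.064 · 0.2 / 0.00024 = 4.287e+06.
Re > 4000 → turbulent. Relative roughness ε/D = 0.000216/0.2 = 0.00108. Haaland: 1/√f = -1.8 log₁₀[(0.00108/3.7)^1.11 + 6.9/4.287e+06] = -1.8 log₁₀[0.000119 + 1.61e-06] = 7.052, so f = 0.02011.
Darcy-Weisbach: ΔP = f(L/D)(ρV²/2) = 0.02011·(43.4/0.2)·(638·8.064²/2) = 0.02011·217·2.074e+04 = 9.051e+04 Pa.
Head loss h_f = ΔP/(ρg) = 9.051e+04/(638·9.81) = 14.5 m.

h_f ≈ 14.5 m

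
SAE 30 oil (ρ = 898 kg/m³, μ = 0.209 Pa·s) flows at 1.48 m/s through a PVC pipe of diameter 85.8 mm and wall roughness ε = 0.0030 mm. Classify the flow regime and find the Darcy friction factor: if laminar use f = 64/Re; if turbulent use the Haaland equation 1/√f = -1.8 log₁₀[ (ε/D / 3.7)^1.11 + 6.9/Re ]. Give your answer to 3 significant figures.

Re = ρVD/μ = 898·1.48·0.0858/0.209 = 545.6.
Re < 2300 → laminar, so f = 64/Re = 0.1173 (roughness is irrelevant in laminar flow).

f ≈ 0.117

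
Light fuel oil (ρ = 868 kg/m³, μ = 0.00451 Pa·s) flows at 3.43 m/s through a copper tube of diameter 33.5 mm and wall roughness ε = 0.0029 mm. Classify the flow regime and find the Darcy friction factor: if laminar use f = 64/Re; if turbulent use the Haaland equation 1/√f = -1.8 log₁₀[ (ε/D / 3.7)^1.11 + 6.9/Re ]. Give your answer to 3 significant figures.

Re = ρVD/μ = 868·3.43·0.0335/0.00451 = 2.211e+04.
Re > 4000 → turbulent. ε/D = 2.9e-06/0.0335 = 8.66e-05; Haaland: 1/√f = -1.8 log₁₀[7.24e-06 + 0.000312] = 6.293, so f = 0.02525.

f ≈ 0.0253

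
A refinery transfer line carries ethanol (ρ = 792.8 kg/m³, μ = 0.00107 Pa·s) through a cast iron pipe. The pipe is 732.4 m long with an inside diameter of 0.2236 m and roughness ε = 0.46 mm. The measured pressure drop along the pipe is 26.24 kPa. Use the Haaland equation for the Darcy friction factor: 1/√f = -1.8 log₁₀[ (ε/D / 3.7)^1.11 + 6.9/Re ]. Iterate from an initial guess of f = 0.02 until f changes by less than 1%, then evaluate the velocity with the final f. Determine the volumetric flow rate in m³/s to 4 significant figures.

Q ≈ 0.03555 m³/s

Rearranging Darcy-Weisbach: V = √(2·ΔP·D/(f·L·ρ)). With ε/D = 0.00046/0.2236 = 0.00206, iterate starting from f = 0.02:
  f = 0.02 → V = √(2·2.624e+04·0.2236/(0.02·732.4·792.8)) = 1.005 m/s; Re = ρVD/μ = 1.665e+05; f → 0.02456
  f = 0.02456 → V = 0.9071 m/s; Re = 1.503e+05; f → 0.02466
Converged (Δf/f < 1%). With the final f = 0.02466: V = √(2·2.624e+04·0.2236/(0.02466·732.4·792.8)) = 0.9053 m/s.
Q = V·A = 0.9053·(π/4·0.2236²) = 0.03555 m³/s = 0.03555 m³/s.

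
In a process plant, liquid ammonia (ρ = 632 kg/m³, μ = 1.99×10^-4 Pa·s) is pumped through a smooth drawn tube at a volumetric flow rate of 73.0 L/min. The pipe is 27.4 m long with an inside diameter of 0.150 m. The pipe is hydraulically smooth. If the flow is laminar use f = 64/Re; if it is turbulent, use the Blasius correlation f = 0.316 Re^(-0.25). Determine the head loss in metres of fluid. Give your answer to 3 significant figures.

Q = 73.0 L/min = 73.0/60000 = 0.001217 m³/s.
Cross-sectional area A = πD²/4 = π(0.15)²/4 = 0.01767 m²; mean velocity V = Q/A = 0.001217/0.01767 = 0.06885 m/s.
Reynolds number Re = ρVD/μ = 632 · 0.06885 · 0.15 / 0.000199 = 3.28e+04.
Re > 4000 → turbulent. Smooth-pipe (Blasius): f = 0.316 Re^(-0.25) = 0.316/(3.28e+04)^0.25 = 0.02348.
Darcy-Weisbach: ΔP = f(L/D)(ρV²/2) = 0.02348·(27.4/0.15)·(632·0.06885²/2) = 0.02348·182.7·1.498 = 6.425 Pa.
Head loss h_f = ΔP/(ρg) = 6.425/(632·9.81) = 0.00104 m.

h_f ≈ 0.00104 m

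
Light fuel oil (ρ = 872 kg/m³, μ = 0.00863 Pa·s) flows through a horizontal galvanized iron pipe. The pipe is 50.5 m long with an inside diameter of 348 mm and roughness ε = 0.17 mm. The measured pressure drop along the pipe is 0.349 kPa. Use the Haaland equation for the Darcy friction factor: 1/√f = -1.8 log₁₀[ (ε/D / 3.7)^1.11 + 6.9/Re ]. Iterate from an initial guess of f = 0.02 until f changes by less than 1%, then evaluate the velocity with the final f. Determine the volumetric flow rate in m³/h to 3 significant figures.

Q ≈ 151 m³/h

Rearranging Darcy-Weisbach: V = √(2·ΔP·D/(f·L·ρ)). With ε/D = 0.00017/0.348 = 0.000489, iterate starting from f = 0.02:
  f = 0.02 → V = √(2·349·0.348/(0.02·50.5·872)) = 0.5252 m/s; Re = ρVD/μ = 1.847e+04; f → 0.02712
  f = 0.02712 → V = 0.451 m/s; Re = 1.586e+04; f → 0.02809
  f = 0.02809 → V = 0.4431 m/s; Re = 1.558e+04; f → 0.02821
Converged (Δf/f < 1%). With the final f = 0.02821: V = √(2·349·0.348/(0.02821·50.5·872)) = 0.4422 m/s.
Q = V·A = 0.4422·(π/4·0.348²) = 0.04206 m³/s = 151 m³/h.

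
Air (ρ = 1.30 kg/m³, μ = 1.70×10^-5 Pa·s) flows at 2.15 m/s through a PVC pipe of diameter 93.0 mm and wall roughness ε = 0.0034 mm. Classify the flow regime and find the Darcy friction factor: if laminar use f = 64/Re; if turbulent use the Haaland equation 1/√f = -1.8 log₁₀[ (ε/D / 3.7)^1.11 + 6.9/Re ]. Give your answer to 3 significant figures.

f ≈ 0.0276

Re = ρVD/μ = 1.3·2.15·0.093/1.7e-05 = 1.529e+04.
Re > 4000 → turbulent. ε/D = 3.4e-06/0.093 = 3.66e-05; Haaland: 1/√f = -1.8 log₁₀[2.78e-06 + 0.000451] = 6.017, so f = 0.02762.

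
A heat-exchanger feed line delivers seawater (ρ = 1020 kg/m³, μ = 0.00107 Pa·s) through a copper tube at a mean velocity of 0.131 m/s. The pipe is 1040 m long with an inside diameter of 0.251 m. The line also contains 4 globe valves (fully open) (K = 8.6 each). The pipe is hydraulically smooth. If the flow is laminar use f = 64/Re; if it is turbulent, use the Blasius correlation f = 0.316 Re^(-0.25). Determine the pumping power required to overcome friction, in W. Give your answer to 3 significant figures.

P ≈ 7.53 W

Reynolds number Re = ρVD/μ = 1020 · 0.131 · 0.251 / 0.00107 = 3.134e+04.
Re > 4000 → turbulent. Smooth-pipe (Blasius): f = 0.316 Re^(-0.25) = 0.316/(3.134e+04)^0.25 = 0.02375.
Total minor-loss coefficient ΣK = 4·8.6 = 34.4.
ΔP = [f·L/D + ΣK]·(ρV²/2) = [0.02375·1040/0.251 + 34.4]·(1020·0.131²/2) = [98.4 + 34.4]·8.752 = 1162 Pa.
Q = V·A = 0.131·0.04948 = 0.006482 m³/s.
Pumping power P = QΔP = 0.006482·1162 = 7.534 W = 7.53 W.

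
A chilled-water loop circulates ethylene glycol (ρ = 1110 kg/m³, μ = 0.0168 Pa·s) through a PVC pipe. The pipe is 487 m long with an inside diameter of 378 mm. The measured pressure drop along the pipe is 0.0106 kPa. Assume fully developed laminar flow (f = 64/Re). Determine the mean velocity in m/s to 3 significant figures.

V ≈ 0.00578 m/s

For laminar flow, f = 64/Re with Re = ρVD/μ, so Darcy-Weisbach reduces to ΔP = 32μLV/D². Solving for V: V = ΔP·D²/(32μL) = 10.6·(0.378)²/(32·0.0168·487) = 0.005785 m/s.
Check: Re = ρVD/μ = 1110·0.005785·0.378/0.0168 = 144.5 < 2300, so the laminar assumption holds.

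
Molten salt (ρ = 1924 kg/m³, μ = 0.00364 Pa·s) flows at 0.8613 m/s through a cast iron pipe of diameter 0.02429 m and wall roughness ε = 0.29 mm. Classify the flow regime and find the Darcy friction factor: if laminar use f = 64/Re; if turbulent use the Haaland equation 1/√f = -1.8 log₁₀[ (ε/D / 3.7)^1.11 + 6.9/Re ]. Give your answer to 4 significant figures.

f ≈ 0.04460

Re = ρVD/μ = 1924·0.8613·0.02429/0.00364 = 1.106e+04.
Re > 4000 → turbulent. ε/D = 0.00029/0.02429 = 0.0119; Haaland: 1/√f = -1.8 log₁₀[0.00172 + 0.000624] = 4.735, so f = 0.0446.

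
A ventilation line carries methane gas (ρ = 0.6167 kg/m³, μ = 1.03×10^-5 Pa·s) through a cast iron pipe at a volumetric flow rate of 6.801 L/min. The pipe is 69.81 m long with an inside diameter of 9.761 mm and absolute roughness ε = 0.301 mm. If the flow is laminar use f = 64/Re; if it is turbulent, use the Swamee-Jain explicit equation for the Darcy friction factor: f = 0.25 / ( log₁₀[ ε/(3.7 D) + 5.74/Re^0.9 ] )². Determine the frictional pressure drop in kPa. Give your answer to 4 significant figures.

ΔP ≈ 0.3658 kPa

Q = 6.801 L/min = 6.801/60000 = 0.0001134 m³/s.
Cross-sectional area A = πD²/4 = π(0.009761)²/4 = 7.483e-05 m²; mean velocity V = Q/A = 0.0001134/7.483e-05 = 1.515 m/s.
Reynolds number Re = ρVD/μ = 0.6167 · 1.515 · 0.009761 / 1.03e-05 = 885.3.
Re < 2300 → laminar flow, so f = 64/Re = 64/885.3 = 0.07229 (the turbulent correlation is not needed).
Darcy-Weisbach: ΔP = f(L/D)(ρV²/2) = 0.07229·(69.81/0.009761)·(0.6167·1.515²/2) = 0.07229·7152·0.7075 = 365.8 Pa.
ΔP = 365.8 Pa = 0.3658 kPa.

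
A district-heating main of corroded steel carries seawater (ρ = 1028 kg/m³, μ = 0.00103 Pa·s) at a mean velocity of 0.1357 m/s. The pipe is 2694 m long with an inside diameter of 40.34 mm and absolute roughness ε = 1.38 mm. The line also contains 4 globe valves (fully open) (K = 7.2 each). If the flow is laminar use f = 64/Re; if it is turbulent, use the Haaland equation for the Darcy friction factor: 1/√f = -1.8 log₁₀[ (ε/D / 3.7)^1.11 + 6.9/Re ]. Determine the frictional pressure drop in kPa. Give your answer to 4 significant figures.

Reynolds number Re = ρVD/μ = 1028 · 0.1357 · 0.04034 / 0.00103 = 5464.
Re > 4000 → turbulent. Relative roughness ε/D = 0.00138/0.04034 = 0.0342. Haaland: 1/√f = -1.8 log₁₀[(0.0342/3.7)^1.11 + 6.9/5464] = -1.8 log₁₀[0.00552 + 0.00126] = 3.903, so f = 0.06564.
Total minor-loss coefficient ΣK = 4·7.2 = 28.8.
ΔP = [f·L/D + ΣK]·(ρV²/2) = [0.06564·2694/0.04034 + 28.8]·(1028·0.1357²/2) = [4384 + 28.8]·9.465 = 4.177e+04 Pa.
ΔP = 4.177e+04 Pa = 41.77 kPa.

ΔP ≈ 41.77 kPa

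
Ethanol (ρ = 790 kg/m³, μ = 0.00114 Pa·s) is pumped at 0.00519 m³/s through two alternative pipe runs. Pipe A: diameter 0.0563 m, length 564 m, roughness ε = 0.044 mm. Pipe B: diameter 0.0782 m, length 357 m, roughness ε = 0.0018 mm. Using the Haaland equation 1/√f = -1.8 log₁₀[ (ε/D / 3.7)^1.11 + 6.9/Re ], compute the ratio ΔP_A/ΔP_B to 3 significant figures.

Pipe A: V = Q/A = 0.00519/0.002489 = 2.085 m/s; Re = 8.134e+04; ε/D = 0.000782; Haaland → f = 0.02166; ΔP_A = f(L/D)(ρV²/2) = 3.726e+05 Pa.
Pipe B: V = Q/A = 0.00519/0.004803 = 1.081 m/s; Re = 5.856e+04; ε/D = 2.3e-05; Haaland → f = 0.02006; ΔP_B = f(L/D)(ρV²/2) = 4.224e+04 Pa.
ΔP_A/ΔP_B = 3.726e+05/4.224e+04 = 8.82.

ΔP_A/ΔP_B ≈ 8.82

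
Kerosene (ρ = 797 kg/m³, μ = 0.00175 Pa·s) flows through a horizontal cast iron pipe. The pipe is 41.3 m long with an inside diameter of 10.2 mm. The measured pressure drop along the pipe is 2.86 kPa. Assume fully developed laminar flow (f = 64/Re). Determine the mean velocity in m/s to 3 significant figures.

For laminar flow, f = 64/Re with Re = ρVD/μ, so Darcy-Weisbach reduces to ΔP = 32μLV/D². Solving for V: V = ΔP·D²/(32μL) = 2860·(0.0102)²/(32·0.00175·41.3) = 0.1287 m/s.
Check: Re = ρVD/μ = 797·0.1287·0.0102/0.00175 = 597.7 < 2300, so the laminar assumption holds.

V ≈ 0.129 m/s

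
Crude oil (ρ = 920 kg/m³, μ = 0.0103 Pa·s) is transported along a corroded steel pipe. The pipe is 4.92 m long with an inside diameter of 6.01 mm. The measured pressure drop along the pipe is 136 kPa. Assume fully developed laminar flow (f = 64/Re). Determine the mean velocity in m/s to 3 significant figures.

For laminar flow, f = 64/Re with Re = ρVD/μ, so Darcy-Weisbach reduces to ΔP = 32μLV/D². Solving for V: V = ΔP·D²/(32μL) = 1.36e+05·(0.00601)²/(32·0.0103·4.92) = 3.029 m/s.
Check: Re = ρVD/μ = 920·3.029·0.00601/0.0103 = 1626 < 2300, so the laminar assumption holds.

V ≈ 3.03 m/s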